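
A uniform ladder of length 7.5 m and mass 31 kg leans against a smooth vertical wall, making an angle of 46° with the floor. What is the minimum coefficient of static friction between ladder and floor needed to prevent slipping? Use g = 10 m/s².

About the foot of the ladder:
Ladder weight 31×10 = 310 N acts at 3.75 m along the ladder; its horizontal arm is 3.75·cos46° = 2.605 m → τ = 807.5 N·m clockwise.
Wall normal N acts horizontally at the top; its moment arm is the height L sinθ = 7.5·sin46° = 5.395 m, counterclockwise.
Balancing moments: N × 5.395 = 807.5, giving N = 149.7 N.
ΣFx = 0 ⇒ f = N_wall = 149.7 N. ΣFy = 0 ⇒ N_floor = 310 N.
μ_min = f / N_floor = 149.7 / 310 = 0.483.

μ_min ≈ 0.483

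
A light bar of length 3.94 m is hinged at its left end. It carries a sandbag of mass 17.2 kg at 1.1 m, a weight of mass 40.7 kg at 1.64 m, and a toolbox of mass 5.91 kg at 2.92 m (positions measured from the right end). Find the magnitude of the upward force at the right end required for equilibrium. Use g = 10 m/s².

Sum moments about the left end (the unknown pivot reaction has zero arm there).
Sandbag: 17.2 × 10 = 172 N down at 1.1 m → arm 2.84 m, τ = 172 × 2.84 = 488.5 N·m clockwise.
Weight: 40.7 × 10 = 407 N down at 1.64 m → arm 2.3 m, τ = 407 × 2.3 = 936.1 N·m clockwise.
Toolbox: 5.91 × 10 = 59.1 N down at 2.92 m → arm 1.02 m, τ = 59.1 × 1.02 = 60.28 N·m clockwise.
Net moment of the loads = 1485 N·m clockwise.
The upward force F acts at the right end, arm 3.94 m, giving F × 3.94 counterclockwise.
Setting net torque to zero: F × 3.94 = 1485 → F = 1485 / 3.94 = 377 N.

F ≈ 377 N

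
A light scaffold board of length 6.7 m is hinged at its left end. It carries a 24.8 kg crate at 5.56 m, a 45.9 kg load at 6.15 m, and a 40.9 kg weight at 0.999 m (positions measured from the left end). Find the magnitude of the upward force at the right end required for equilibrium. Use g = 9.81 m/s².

Taking torques about the left end:
Crate: 24.8 × 9.81 = 243.3 N down at 5.56 m → arm 5.56 m, τ = 243.3 × 5.56 = 1353 N·m clockwise.
Load: 45.9 × 9.81 = 450.3 N down at 6.15 m → arm 6.15 m, τ = 450.3 × 6.15 = 2769 N·m clockwise.
Weight: 40.9 × 9.81 = 401.2 N down at 0.999 m → arm 0.999 m, τ = 401.2 × 0.999 = 400.8 N·m clockwise.
Net moment of the loads = 4523 N·m clockwise.
The upward force F acts at the right end, arm 6.7 m, giving F × 6.7 counterclockwise.
Balancing moments: F × 6.7 = 4523, giving F = 4523 / 6.7 = 675 N.

F ≈ 675 N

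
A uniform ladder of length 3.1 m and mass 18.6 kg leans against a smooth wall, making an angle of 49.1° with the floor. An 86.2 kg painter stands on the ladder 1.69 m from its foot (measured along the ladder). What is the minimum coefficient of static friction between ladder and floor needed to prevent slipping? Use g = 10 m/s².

Sum moments about the foot of the ladder (the floor normal and friction both act there and drop out).
Ladder weight 18.6×10 = 186 N acts at 1.55 m along the ladder; its horizontal arm is 1.55·cos49.1° = 1.015 m → τ = 188.8 N·m clockwise.
Painter: 86.2×10 = 862 N at 1.69 m → arm 1.107 m → τ = 954.2 N·m clockwise.
Wall normal N acts horizontally at the top; its moment arm is the height L sinθ = 3.1·sin49.1° = 2.343 m, counterclockwise.
Balancing moments: N × 2.343 = 1143, giving N = 487.8 N.
ΣFx = 0 ⇒ f = N_wall = 487.8 N. ΣFy = 0 ⇒ N_floor = 1048 N.
μ_min = f / N_floor = 487.8 / 1048 = 0.465.

μ_min ≈ 0.465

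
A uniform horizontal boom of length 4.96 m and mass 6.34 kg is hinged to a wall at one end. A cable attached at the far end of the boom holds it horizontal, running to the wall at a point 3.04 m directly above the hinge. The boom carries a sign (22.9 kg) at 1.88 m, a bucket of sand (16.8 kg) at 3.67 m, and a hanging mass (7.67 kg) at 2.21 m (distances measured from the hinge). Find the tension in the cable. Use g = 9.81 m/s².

T ≈ 520 N

Take moments about the hinge.
Beam weight: 6.34 × 9.81 = 62.2 N down at 2.48 m → arm 2.48 m, τ = 62.2 × 2.48 = 154.3 N·m clockwise.
Sign: 22.9 × 9.81 = 224.6 N down at 1.88 m → arm 1.88 m, τ = 224.6 × 1.88 = 422.2 N·m clockwise.
Bucket of sand: 16.8 × 9.81 = 164.8 N down at 3.67 m → arm 3.67 m, τ = 164.8 × 3.67 = 604.8 N·m clockwise.
Hanging mass: 7.67 × 9.81 = 75.24 N down at 2.21 m → arm 2.21 m, τ = 75.24 × 2.21 = 166.3 N·m clockwise.
Total clockwise load moment = 1348 N·m.
The cable tension T acts at 4.96 m; only its component perpendicular to the boom, T sinθ, produces torque. sinθ = h/√(h²+d²) = 3.04/√(3.04²+4.96²) = 0.5226.
Balancing moments: T × 4.96 × 0.5226 = 1348, giving T = 1348 / 2.592 = 520 N.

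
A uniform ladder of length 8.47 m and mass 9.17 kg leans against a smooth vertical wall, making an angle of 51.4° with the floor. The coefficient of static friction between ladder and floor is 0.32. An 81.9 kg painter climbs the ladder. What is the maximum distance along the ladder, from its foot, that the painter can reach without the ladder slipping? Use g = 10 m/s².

d ≈ 3.3 m

Taking torques about the foot of the ladder:
Ladder weight 9.17×10 = 91.7 N acts at 4.235 m along the ladder; its horizontal arm is 4.235·cos51.4° = 2.642 m → τ = 242.3 N·m clockwise.
Painter weight 81.9×10 = 819 N at distance d → arm d·cos51.4° → τ = 819·d·0.6239 clockwise.
Wall normal N at the top has arm L sinθ = 6.619 m counterclockwise, so Στ = 0 gives N·6.619 = 242.3 + 511·d.
ΣFy = 0 ⇒ N_floor = 910.7 N, so the maximum friction is μ_s·N_floor = 0.32×910.7 = 291.4 N. ΣFx = 0 ⇒ N_wall = f, so at the slipping point N = 291.4 N.
Substituting: 291.4×6.619 = 242.3 + 511·d ⇒ d = (1929 − 242.3) / 511 = 3.3 m.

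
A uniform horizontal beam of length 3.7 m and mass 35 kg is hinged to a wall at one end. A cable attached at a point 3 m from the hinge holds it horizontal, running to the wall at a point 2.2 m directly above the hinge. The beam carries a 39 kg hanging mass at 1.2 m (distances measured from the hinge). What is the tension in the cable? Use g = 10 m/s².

T ≈ 629 N

Choose the hinge as the axis so the unknown hinge reaction has zero arm there.
Beam weight: 35 × 10 = 350 N down at 1.85 m → arm 1.85 m, τ = 350 × 1.85 = 647.5 N·m clockwise.
Hanging mass: 39 × 10 = 390 N down at 1.2 m → arm 1.2 m, τ = 390 × 1.2 = 468 N·m clockwise.
Total clockwise load moment = 1116 N·m.
The cable tension T acts at 3 m; only its component perpendicular to the beam, T sinθ, produces torque. sinθ = h/√(h²+d²) = 2.2/√(2.2²+3²) = 0.5914.
For rotational equilibrium, T × 3 × 0.5914 = 1116, so T = 1116 / 1.774 = 629 N.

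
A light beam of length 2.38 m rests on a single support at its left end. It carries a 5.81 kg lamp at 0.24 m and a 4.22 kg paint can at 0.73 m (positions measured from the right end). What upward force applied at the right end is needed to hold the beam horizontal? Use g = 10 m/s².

F ≈ 81.5 N

Taking torques about the left end:
Lamp: 5.81 × 10 = 58.1 N down at 0.24 m → arm 2.14 m, τ = 58.1 × 2.14 = 124.3 N·m clockwise.
Paint can: 4.22 × 10 = 42.2 N down at 0.73 m → arm 1.65 m, τ = 42.2 × 1.65 = 69.63 N·m clockwise.
Net moment of the loads = 193.9 N·m clockwise.
The upward force F acts at the right end, arm 2.38 m, giving F × 2.38 counterclockwise.
Στ = 0 ⇒ F × 2.38 = 193.9 ⇒ F = 193.9 / 2.38 = 81.5 N.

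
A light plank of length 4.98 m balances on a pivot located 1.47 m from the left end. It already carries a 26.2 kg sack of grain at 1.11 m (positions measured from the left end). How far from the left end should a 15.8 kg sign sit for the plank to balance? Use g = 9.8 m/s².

x ≈ 2.07 m from the left end

Taking torques about the pivot (at 1.47 m from the left end):
Sack of grain: 26.2 × 9.8 = 256.8 N down at 1.11 m → arm 0.36 m, τ = 256.8 × 0.36 = 92.45 N·m counterclockwise.
Net moment of existing loads = 92.45 N·m counterclockwise.
The sign weighs 15.8 × 9.8 = 154.8 N and must supply an equal clockwise moment, so its lever arm about the pivot is 92.45 / 154.8 = 0.597 m.
That puts it at 1.47 + 0.597 = 2.07 m from the left end.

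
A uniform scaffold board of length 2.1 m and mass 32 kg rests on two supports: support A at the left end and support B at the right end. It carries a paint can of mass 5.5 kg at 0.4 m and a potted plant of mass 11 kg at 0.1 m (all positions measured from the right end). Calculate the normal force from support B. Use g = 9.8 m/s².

Sum moments about support A (its reaction then has zero moment arm).
Beam weight: 32 × 9.8 = 313.6 N down at 1.05 m → arm 1.05 m, τ = 313.6 × 1.05 = 329.3 N·m clockwise.
Paint can: 5.5 × 9.8 = 53.9 N down at 0.4 m → arm 1.7 m, τ = 53.9 × 1.7 = 91.63 N·m clockwise.
Potted plant: 11 × 9.8 = 107.8 N down at 0.1 m → arm 2 m, τ = 107.8 × 2 = 215.6 N·m clockwise.
Net load moment about support A = 636.5 N·m clockwise.
Reaction R at support B is upward at 0 m, arm 2.1 m → moment R × 2.1 counterclockwise.
Balancing moments: R × 2.1 = 636.5, giving R = 303 N.

R_B ≈ 303 N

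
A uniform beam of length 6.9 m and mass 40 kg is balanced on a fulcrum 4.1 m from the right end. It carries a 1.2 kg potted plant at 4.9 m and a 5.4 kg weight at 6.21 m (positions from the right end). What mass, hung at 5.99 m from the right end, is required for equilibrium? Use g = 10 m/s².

m ≈ 7.22 kg

Choose the fulcrum (at 4.1 m from the right end) as the axis so the support reaction has zero arm there.
Beam weight: 40 × 10 = 400 N down at 3.45 m → arm 0.65 m, τ = 400 × 0.65 = 260 N·m clockwise.
Potted plant: 1.2 × 10 = 12 N down at 4.9 m → arm 0.8 m, τ = 12 × 0.8 = 9.6 N·m counterclockwise.
Weight: 5.4 × 10 = 54 N down at 6.21 m → arm 2.11 m, τ = 54 × 2.11 = 113.9 N·m counterclockwise.
Net moment of known loads = 136.5 N·m clockwise.
An unknown mass m at 5.99 m has arm 1.89 m; its moment is m·g·1.89 counterclockwise.
Balancing moments: m × 10 × 1.89 = 136.5, giving m = 136.5 / (10 × 1.89) = 7.22 kg.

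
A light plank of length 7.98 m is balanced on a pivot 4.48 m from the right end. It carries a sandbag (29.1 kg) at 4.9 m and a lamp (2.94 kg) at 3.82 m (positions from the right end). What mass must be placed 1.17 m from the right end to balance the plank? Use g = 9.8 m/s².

m ≈ 3.11 kg

Sum moments about the pivot (at 4.48 m from the right end) (the support reaction has zero arm there).
Sandbag: 29.1 × 9.8 = 285.2 N down at 4.9 m → arm 0.42 m, τ = 285.2 × 0.42 = 119.8 N·m counterclockwise.
Lamp: 2.94 × 9.8 = 28.81 N down at 3.82 m → arm 0.66 m, τ = 28.81 × 0.66 = 19.01 N·m clockwise.
Net moment of known loads = 100.8 N·m counterclockwise.
An unknown mass m at 1.17 m has arm 3.31 m; its moment is m·g·3.31 clockwise.
Setting net torque to zero: m × 9.8 × 3.31 = 100.8 → m = 100.8 / (9.8 × 3.31) = 3.11 kg.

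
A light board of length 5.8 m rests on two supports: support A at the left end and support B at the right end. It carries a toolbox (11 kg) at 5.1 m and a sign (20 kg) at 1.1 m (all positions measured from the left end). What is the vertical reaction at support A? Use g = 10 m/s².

R_A ≈ 175 N

Sum moments about support B (its reaction then has zero moment arm).
Toolbox: 11 × 10 = 110 N down at 5.1 m → arm 0.7 m, τ = 110 × 0.7 = 77 N·m counterclockwise.
Sign: 20 × 10 = 200 N down at 1.1 m → arm 4.7 m, τ = 200 × 4.7 = 940 N·m counterclockwise.
Net load moment about support B = 1017 N·m counterclockwise.
Reaction R at support A is upward at 0 m, arm 5.8 m → moment R × 5.8 clockwise.
Setting net torque to zero: R × 5.8 = 1017 → R = 175 N.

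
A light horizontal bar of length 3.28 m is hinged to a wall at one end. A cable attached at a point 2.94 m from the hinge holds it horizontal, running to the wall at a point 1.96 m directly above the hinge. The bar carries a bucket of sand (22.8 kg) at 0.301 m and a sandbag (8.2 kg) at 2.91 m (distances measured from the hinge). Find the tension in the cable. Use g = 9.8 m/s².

T ≈ 185 N

Take moments about the hinge.
Bucket of sand: 22.8 × 9.8 = 223.4 N down at 0.301 m → arm 0.301 m, τ = 223.4 × 0.301 = 67.24 N·m clockwise.
Sandbag: 8.2 × 9.8 = 80.36 N down at 2.91 m → arm 2.91 m, τ = 80.36 × 2.91 = 233.8 N·m clockwise.
Total clockwise load moment = 301 N·m.
The cable tension T acts at 2.94 m; only its component perpendicular to the bar, T sinθ, produces torque. sinθ = h/√(h²+d²) = 1.96/√(1.96²+2.94²) = 0.5547.
For rotational equilibrium, T × 2.94 × 0.5547 = 301, so T = 301 / 1.631 = 185 N.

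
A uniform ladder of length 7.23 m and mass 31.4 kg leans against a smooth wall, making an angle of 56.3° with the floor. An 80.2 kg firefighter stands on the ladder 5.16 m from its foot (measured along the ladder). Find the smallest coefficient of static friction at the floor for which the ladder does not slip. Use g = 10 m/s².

Taking torques about the foot of the ladder:
Ladder weight 31.4×10 = 314 N acts at 3.615 m along the ladder; its horizontal arm is 3.615·cos56.3° = 2.006 m → τ = 629.9 N·m clockwise.
Firefighter: 80.2×10 = 802 N at 5.16 m → arm 2.863 m → τ = 2296 N·m clockwise.
Wall normal N acts horizontally at the top; its moment arm is the height L sinθ = 7.23·sin56.3° = 6.015 m, counterclockwise.
For rotational equilibrium, N × 6.015 = 2926, so N = 486.5 N.
ΣFx = 0 ⇒ f = N_wall = 486.5 N. ΣFy = 0 ⇒ N_floor = 1116 N.
μ_min = f / N_floor = 486.5 / 1116 = 0.436.

μ_min ≈ 0.436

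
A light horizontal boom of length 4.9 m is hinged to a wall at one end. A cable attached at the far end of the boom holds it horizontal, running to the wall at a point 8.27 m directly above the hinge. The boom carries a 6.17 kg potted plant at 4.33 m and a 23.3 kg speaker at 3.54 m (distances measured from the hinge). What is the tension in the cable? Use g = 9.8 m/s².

T ≈ 254 N

Choose the hinge as the axis so the unknown hinge reaction has zero arm there.
Potted plant: 6.17 × 9.8 = 60.47 N down at 4.33 m → arm 4.33 m, τ = 60.47 × 4.33 = 261.8 N·m clockwise.
Speaker: 23.3 × 9.8 = 228.3 N down at 3.54 m → arm 3.54 m, τ = 228.3 × 3.54 = 808.2 N·m clockwise.
Total clockwise load moment = 1070 N·m.
The cable tension T acts at 4.9 m; only its component perpendicular to the boom, T sinθ, produces torque. sinθ = h/√(h²+d²) = 8.27/√(8.27²+4.9²) = 0.8603.
Balancing moments: T × 4.9 × 0.8603 = 1070, giving T = 1070 / 4.215 = 254 N.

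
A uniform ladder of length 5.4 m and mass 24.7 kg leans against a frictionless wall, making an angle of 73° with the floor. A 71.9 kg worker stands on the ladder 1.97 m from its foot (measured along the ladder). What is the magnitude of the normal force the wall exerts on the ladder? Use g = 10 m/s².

Taking torques about the foot of the ladder:
Ladder weight 24.7×10 = 247 N acts at 2.7 m along the ladder; its horizontal arm is 2.7·cos73° = 0.7894 m → τ = 195 N·m clockwise.
Worker: 71.9×10 = 719 N at 1.97 m → arm 0.576 m → τ = 414.1 N·m clockwise.
Wall normal N acts horizontally at the top; its moment arm is the height L sinθ = 5.4·sin73° = 5.164 m, counterclockwise.
Balancing moments: N × 5.164 = 609.1, giving N = 118 N.

N_wall ≈ 118 N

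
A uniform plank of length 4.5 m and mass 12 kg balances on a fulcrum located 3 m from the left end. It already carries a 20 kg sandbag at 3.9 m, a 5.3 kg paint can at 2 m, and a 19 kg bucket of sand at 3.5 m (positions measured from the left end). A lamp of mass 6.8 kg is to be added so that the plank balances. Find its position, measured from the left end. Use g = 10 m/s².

Take moments about the fulcrum (at 3 m from the left end).
Beam weight: 12 × 10 = 120 N down at 2.25 m → arm 0.75 m, τ = 120 × 0.75 = 90 N·m counterclockwise.
Sandbag: 20 × 10 = 200 N down at 3.9 m → arm 0.9 m, τ = 200 × 0.9 = 180 N·m clockwise.
Paint can: 5.3 × 10 = 53 N down at 2 m → arm 1 m, τ = 53 × 1 = 53 N·m counterclockwise.
Bucket of sand: 19 × 10 = 190 N down at 3.5 m → arm 0.5 m, τ = 190 × 0.5 = 95 N·m clockwise.
Net moment of existing loads = 132 N·m clockwise.
The lamp weighs 6.8 × 10 = 68 N and must supply an equal counterclockwise moment, so its lever arm about the fulcrum is 132 / 68 = 1.94 m.
That puts it at 3 − 1.94 = 1.06 m from the left end.

x ≈ 1.06 m from the left end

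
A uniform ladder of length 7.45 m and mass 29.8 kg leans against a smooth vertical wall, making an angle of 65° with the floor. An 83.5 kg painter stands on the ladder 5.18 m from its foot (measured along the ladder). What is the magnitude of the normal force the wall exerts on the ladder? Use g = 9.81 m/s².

N_wall ≈ 334 N

Sum moments about the foot of the ladder (the floor normal and friction both act there and drop out).
Ladder weight 29.8×9.81 = 292.3 N acts at 3.725 m along the ladder; its horizontal arm is 3.725·cos65° = 1.574 m → τ = 460.1 N·m clockwise.
Painter: 83.5×9.81 = 819.1 N at 5.18 m → arm 2.189 m → τ = 1793 N·m clockwise.
Wall normal N acts horizontally at the top; its moment arm is the height L sinθ = 7.45·sin65° = 6.752 m, counterclockwise.
Setting net torque to zero: N × 6.752 = 2253 → N = 334 N.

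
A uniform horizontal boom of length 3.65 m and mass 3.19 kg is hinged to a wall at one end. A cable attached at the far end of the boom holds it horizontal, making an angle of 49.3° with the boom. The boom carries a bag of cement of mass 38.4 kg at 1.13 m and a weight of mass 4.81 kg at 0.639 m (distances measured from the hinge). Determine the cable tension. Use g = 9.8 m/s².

T ≈ 185 N

Take moments about the hinge.
Beam weight: 3.19 × 9.8 = 31.26 N down at 1.825 m → arm 1.825 m, τ = 31.26 × 1.825 = 57.05 N·m clockwise.
Bag of cement: 38.4 × 9.8 = 376.3 N down at 1.13 m → arm 1.13 m, τ = 376.3 × 1.13 = 425.2 N·m clockwise.
Weight: 4.81 × 9.8 = 47.14 N down at 0.639 m → arm 0.639 m, τ = 47.14 × 0.639 = 30.12 N·m clockwise.
Total clockwise load moment = 512.4 N·m.
The cable tension T acts at 3.65 m; only its component perpendicular to the boom, T sinθ, produces torque. sin 49.3° = 0.7581.
Setting net torque to zero: T × 3.65 × 0.7581 = 512.4 → T = 512.4 / 2.767 = 185 N.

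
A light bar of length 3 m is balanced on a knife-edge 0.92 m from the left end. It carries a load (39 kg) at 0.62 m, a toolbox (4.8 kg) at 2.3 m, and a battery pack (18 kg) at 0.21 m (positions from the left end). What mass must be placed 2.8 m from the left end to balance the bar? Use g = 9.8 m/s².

m ≈ 9.5 kg

Take moments about the knife-edge (at 0.92 m from the left end).
Load: 39 × 9.8 = 382.2 N down at 0.62 m → arm 0.3 m, τ = 382.2 × 0.3 = 114.7 N·m counterclockwise.
Toolbox: 4.8 × 9.8 = 47.04 N down at 2.3 m → arm 1.38 m, τ = 47.04 × 1.38 = 64.92 N·m clockwise.
Battery pack: 18 × 9.8 = 176.4 N down at 0.21 m → arm 0.71 m, τ = 176.4 × 0.71 = 125.2 N·m counterclockwise.
Net moment of known loads = 175 N·m counterclockwise.
An unknown mass m at 2.8 m has arm 1.88 m; its moment is m·g·1.88 clockwise.
Setting net torque to zero: m × 9.8 × 1.88 = 175 → m = 175 / (9.8 × 1.88) = 9.5 kg.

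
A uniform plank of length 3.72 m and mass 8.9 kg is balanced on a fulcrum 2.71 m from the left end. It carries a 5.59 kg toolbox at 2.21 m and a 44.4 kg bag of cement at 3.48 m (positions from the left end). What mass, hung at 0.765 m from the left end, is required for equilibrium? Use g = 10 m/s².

m ≈ 12.3 kg

About the fulcrum (at 2.71 m from the left end):
Beam weight: 8.9 × 10 = 89 N down at 1.86 m → arm 0.85 m, τ = 89 × 0.85 = 75.65 N·m counterclockwise.
Toolbox: 5.59 × 10 = 55.9 N down at 2.21 m → arm 0.5 m, τ = 55.9 × 0.5 = 27.95 N·m counterclockwise.
Bag of cement: 44.4 × 10 = 444 N down at 3.48 m → arm 0.77 m, τ = 444 × 0.77 = 341.9 N·m clockwise.
Net moment of known loads = 238.3 N·m clockwise.
An unknown mass m at 0.765 m has arm 1.945 m; its moment is m·g·1.945 counterclockwise.
Balancing moments: m × 10 × 1.945 = 238.3, giving m = 238.3 / (10 × 1.945) = 12.3 kg.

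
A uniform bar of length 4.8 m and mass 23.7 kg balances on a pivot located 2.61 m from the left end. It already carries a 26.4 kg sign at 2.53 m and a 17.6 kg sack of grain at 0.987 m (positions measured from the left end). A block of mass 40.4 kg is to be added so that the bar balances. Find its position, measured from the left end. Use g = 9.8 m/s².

x ≈ 3.49 m from the left end

Choose the pivot (at 2.61 m from the left end) as the axis so the support reaction has zero arm there.
Beam weight: 23.7 × 9.8 = 232.3 N down at 2.4 m → arm 0.21 m, τ = 232.3 × 0.21 = 48.78 N·m counterclockwise.
Sign: 26.4 × 9.8 = 258.7 N down at 2.53 m → arm 0.08 m, τ = 258.7 × 0.08 = 20.7 N·m counterclockwise.
Sack of grain: 17.6 × 9.8 = 172.5 N down at 0.987 m → arm 1.623 m, τ = 172.5 × 1.623 = 280 N·m counterclockwise.
Net moment of existing loads = 349.5 N·m counterclockwise.
The block weighs 40.4 × 9.8 = 395.9 N and must supply an equal clockwise moment, so its lever arm about the pivot is 349.5 / 395.9 = 0.883 m.
That puts it at 2.61 + 0.883 = 3.49 m from the left end.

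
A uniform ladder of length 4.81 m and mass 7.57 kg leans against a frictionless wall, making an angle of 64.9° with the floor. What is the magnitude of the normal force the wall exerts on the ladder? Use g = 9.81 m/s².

N_wall ≈ 17.4 N

Taking torques about the foot of the ladder:
Ladder weight 7.57×9.81 = 74.26 N acts at 2.405 m along the ladder; its horizontal arm is 2.405·cos64.9° = 1.02 m → τ = 75.75 N·m clockwise.
Wall normal N acts horizontally at the top; its moment arm is the height L sinθ = 4.81·sin64.9° = 4.356 m, counterclockwise.
Στ = 0 ⇒ N × 4.356 = 75.75 ⇒ N = 17.4 N.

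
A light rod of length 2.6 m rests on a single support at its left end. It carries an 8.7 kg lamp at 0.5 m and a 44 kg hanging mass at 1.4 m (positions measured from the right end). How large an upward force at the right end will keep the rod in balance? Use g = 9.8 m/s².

Sum moments about the left end (the unknown pivot reaction has zero arm there).
Lamp: 8.7 × 9.8 = 85.26 N down at 0.5 m → arm 2.1 m, τ = 85.26 × 2.1 = 179 N·m clockwise.
Hanging mass: 44 × 9.8 = 431.2 N down at 1.4 m → arm 1.2 m, τ = 431.2 × 1.2 = 517.4 N·m clockwise.
Net moment of the loads = 696.4 N·m clockwise.
The upward force F acts at the right end, arm 2.6 m, giving F × 2.6 counterclockwise.
Balancing moments: F × 2.6 = 696.4, giving F = 696.4 / 2.6 = 268 N.

F ≈ 268 N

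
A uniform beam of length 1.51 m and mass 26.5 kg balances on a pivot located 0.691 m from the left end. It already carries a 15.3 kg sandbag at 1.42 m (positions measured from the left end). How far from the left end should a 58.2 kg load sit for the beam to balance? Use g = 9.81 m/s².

Taking torques about the pivot (at 0.691 m from the left end):
Beam weight: 26.5 × 9.81 = 260 N down at 0.755 m → arm 0.064 m, τ = 260 × 0.064 = 16.64 N·m clockwise.
Sandbag: 15.3 × 9.81 = 150.1 N down at 1.42 m → arm 0.729 m, τ = 150.1 × 0.729 = 109.4 N·m clockwise.
Net moment of existing loads = 126 N·m clockwise.
The load weighs 58.2 × 9.81 = 570.9 N and must supply an equal counterclockwise moment, so its lever arm about the pivot is 126 / 570.9 = 0.221 m.
That puts it at 0.691 − 0.221 = 0.47 m from the left end.

x ≈ 0.47 m from the left end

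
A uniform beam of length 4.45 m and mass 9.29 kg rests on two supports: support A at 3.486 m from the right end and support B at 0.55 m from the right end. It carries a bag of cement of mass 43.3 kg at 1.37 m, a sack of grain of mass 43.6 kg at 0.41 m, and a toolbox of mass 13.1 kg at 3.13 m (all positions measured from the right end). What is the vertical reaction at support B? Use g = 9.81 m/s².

R_B ≈ 809 N

Sum moments about support A (its reaction then has zero moment arm).
Beam weight: 9.29 × 9.81 = 91.13 N down at 2.225 m → arm 1.261 m, τ = 91.13 × 1.261 = 114.9 N·m clockwise.
Bag of cement: 43.3 × 9.81 = 424.8 N down at 1.37 m → arm 2.116 m, τ = 424.8 × 2.116 = 898.9 N·m clockwise.
Sack of grain: 43.6 × 9.81 = 427.7 N down at 0.41 m → arm 3.076 m, τ = 427.7 × 3.076 = 1316 N·m clockwise.
Toolbox: 13.1 × 9.81 = 128.5 N down at 3.13 m → arm 0.356 m, τ = 128.5 × 0.356 = 45.75 N·m clockwise.
Net load moment about support A = 2376 N·m clockwise.
Reaction R at support B is upward at 0.55 m, arm 2.936 m → moment R × 2.936 counterclockwise.
For rotational equilibrium, R × 2.936 = 2376, so R = 809 N.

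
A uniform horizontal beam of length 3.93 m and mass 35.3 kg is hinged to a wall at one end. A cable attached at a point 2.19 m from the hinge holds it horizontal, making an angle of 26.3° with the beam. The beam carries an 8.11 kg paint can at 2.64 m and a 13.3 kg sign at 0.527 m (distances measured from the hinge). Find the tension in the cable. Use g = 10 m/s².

Sum moments about the hinge (the unknown hinge reaction has zero arm there).
Beam weight: 35.3 × 10 = 353 N down at 1.965 m → arm 1.965 m, τ = 353 × 1.965 = 693.6 N·m clockwise.
Paint can: 8.11 × 10 = 81.1 N down at 2.64 m → arm 2.64 m, τ = 81.1 × 2.64 = 214.1 N·m clockwise.
Sign: 13.3 × 10 = 133 N down at 0.527 m → arm 0.527 m, τ = 133 × 0.527 = 70.09 N·m clockwise.
Total clockwise load moment = 977.8 N·m.
The cable tension T acts at 2.19 m; only its component perpendicular to the beam, T sinθ, produces torque. sin 26.3° = 0.4431.
Balancing moments: T × 2.19 × 0.4431 = 977.8, giving T = 977.8 / 0.9704 = 1010 N.

T ≈ 1010 N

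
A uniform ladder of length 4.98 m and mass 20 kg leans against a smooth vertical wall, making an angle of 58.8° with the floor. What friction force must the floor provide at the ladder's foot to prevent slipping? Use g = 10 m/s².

f ≈ 60.6 N

Taking torques about the foot of the ladder:
Ladder weight 20×10 = 200 N acts at 2.49 m along the ladder; its horizontal arm is 2.49·cos58.8° = 1.29 m → τ = 258 N·m clockwise.
Wall normal N acts horizontally at the top; its moment arm is the height L sinθ = 4.98·sin58.8° = 4.26 m, counterclockwise.
Στ = 0 ⇒ N × 4.26 = 258 ⇒ N = 60.6 N.
ΣFx = 0: friction at the foot balances the wall's push, so f = N_wall = 60.6 N.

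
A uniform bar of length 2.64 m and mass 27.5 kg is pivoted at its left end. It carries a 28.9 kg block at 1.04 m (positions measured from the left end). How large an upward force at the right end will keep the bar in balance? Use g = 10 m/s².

F ≈ 251 N

Sum moments about the left end (the unknown pivot reaction has zero arm there).
Beam weight: 27.5 × 10 = 275 N down at 1.32 m → arm 1.32 m, τ = 275 × 1.32 = 363 N·m clockwise.
Block: 28.9 × 10 = 289 N down at 1.04 m → arm 1.04 m, τ = 289 × 1.04 = 300.6 N·m clockwise.
Net moment of the loads = 663.6 N·m clockwise.
The upward force F acts at the right end, arm 2.64 m, giving F × 2.64 counterclockwise.
Στ = 0 ⇒ F × 2.64 = 663.6 ⇒ F = 663.6 / 2.64 = 251 N.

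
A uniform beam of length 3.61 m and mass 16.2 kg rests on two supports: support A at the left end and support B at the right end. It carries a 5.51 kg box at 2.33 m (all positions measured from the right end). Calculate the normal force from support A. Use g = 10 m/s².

Choose support B as the axis so its reaction then has zero moment arm.
Beam weight: 16.2 × 10 = 162 N down at 1.805 m → arm 1.805 m, τ = 162 × 1.805 = 292.4 N·m counterclockwise.
Box: 5.51 × 10 = 55.1 N down at 2.33 m → arm 2.33 m, τ = 55.1 × 2.33 = 128.4 N·m counterclockwise.
Net load moment about support B = 420.8 N·m counterclockwise.
Reaction R at support A is upward at 3.61 m, arm 3.61 m → moment R × 3.61 clockwise.
Balancing moments: R × 3.61 = 420.8, giving R = 117 N.

R_A ≈ 117 N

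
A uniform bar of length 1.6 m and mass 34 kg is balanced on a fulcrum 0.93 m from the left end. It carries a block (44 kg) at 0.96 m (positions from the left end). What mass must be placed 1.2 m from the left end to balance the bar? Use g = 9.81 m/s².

Choose the fulcrum (at 0.93 m from the left end) as the axis so the support reaction has zero arm there.
Beam weight: 34 × 9.81 = 333.5 N down at 0.8 m → arm 0.13 m, τ = 333.5 × 0.13 = 43.36 N·m counterclockwise.
Block: 44 × 9.81 = 431.6 N down at 0.96 m → arm 0.03 m, τ = 431.6 × 0.03 = 12.95 N·m clockwise.
Net moment of known loads = 30.41 N·m counterclockwise.
An unknown mass m at 1.2 m has arm 0.27 m; its moment is m·g·0.27 clockwise.
Balancing moments: m × 9.81 × 0.27 = 30.41, giving m = 30.41 / (9.81 × 0.27) = 11.5 kg.

m ≈ 11.5 kg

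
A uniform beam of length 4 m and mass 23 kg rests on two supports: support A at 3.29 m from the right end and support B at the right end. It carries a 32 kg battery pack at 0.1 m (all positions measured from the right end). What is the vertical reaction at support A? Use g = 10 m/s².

R_A ≈ 150 N

About support B:
Beam weight: 23 × 10 = 230 N down at 2 m → arm 2 m, τ = 230 × 2 = 460 N·m counterclockwise.
Battery pack: 32 × 10 = 320 N down at 0.1 m → arm 0.1 m, τ = 320 × 0.1 = 32 N·m counterclockwise.
Net load moment about support B = 492 N·m counterclockwise.
Reaction R at support A is upward at 3.29 m, arm 3.29 m → moment R × 3.29 clockwise.
For rotational equilibrium, R × 3.29 = 492, so R = 150 N.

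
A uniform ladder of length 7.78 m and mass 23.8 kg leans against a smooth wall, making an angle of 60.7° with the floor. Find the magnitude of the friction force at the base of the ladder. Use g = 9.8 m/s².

f ≈ 65.4 N

Take moments about the foot of the ladder.
Ladder weight 23.8×9.8 = 233.2 N acts at 3.89 m along the ladder; its horizontal arm is 3.89·cos60.7° = 1.904 m → τ = 444 N·m clockwise.
Wall normal N acts horizontally at the top; its moment arm is the height L sinθ = 7.78·sin60.7° = 6.785 m, counterclockwise.
Στ = 0 ⇒ N × 6.785 = 444 ⇒ N = 65.4 N.
ΣFx = 0: friction at the foot balances the wall's push, so f = N_wall = 65.4 N.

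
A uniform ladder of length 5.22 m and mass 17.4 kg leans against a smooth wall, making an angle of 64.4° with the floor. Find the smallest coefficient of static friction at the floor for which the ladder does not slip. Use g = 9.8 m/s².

μ_min ≈ 0.24

Choose the foot of the ladder as the axis so the floor normal and friction both act there and drop out.
Ladder weight 17.4×9.8 = 170.5 N acts at 2.61 m along the ladder; its horizontal arm is 2.61·cos64.4° = 1.128 m → τ = 192.3 N·m clockwise.
Wall normal N acts horizontally at the top; its moment arm is the height L sinθ = 5.22·sin64.4° = 4.708 m, counterclockwise.
Balancing moments: N × 4.708 = 192.3, giving N = 40.85 N.
ΣFx = 0 ⇒ f = N_wall = 40.85 N. ΣFy = 0 ⇒ N_floor = 170.5 N.
μ_min = f / N_floor = 40.85 / 170.5 = 0.24.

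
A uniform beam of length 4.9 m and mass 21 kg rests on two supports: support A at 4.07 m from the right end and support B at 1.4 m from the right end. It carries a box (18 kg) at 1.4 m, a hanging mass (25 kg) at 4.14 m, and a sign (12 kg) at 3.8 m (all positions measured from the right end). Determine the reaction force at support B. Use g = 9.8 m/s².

R_B ≈ 307 N

Take moments about support A.
Beam weight: 21 × 9.8 = 205.8 N down at 2.45 m → arm 1.62 m, τ = 205.8 × 1.62 = 333.4 N·m clockwise.
Box: 18 × 9.8 = 176.4 N down at 1.4 m → arm 2.67 m, τ = 176.4 × 2.67 = 471 N·m clockwise.
Hanging mass: 25 × 9.8 = 245 N down at 4.14 m → arm 0.07 m, τ = 245 × 0.07 = 17.15 N·m counterclockwise.
Sign: 12 × 9.8 = 117.6 N down at 3.8 m → arm 0.27 m, τ = 117.6 × 0.27 = 31.75 N·m clockwise.
Net load moment about support A = 819 N·m clockwise.
Reaction R at support B is upward at 1.4 m, arm 2.67 m → moment R × 2.67 counterclockwise.
For rotational equilibrium, R × 2.67 = 819, so R = 307 N.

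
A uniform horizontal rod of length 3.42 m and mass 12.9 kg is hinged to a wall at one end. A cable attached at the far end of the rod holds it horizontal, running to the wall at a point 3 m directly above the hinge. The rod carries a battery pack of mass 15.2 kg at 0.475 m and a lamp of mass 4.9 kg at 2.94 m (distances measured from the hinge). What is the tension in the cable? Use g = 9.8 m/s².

T ≈ 190 N

About the hinge:
Beam weight: 12.9 × 9.8 = 126.4 N down at 1.71 m → arm 1.71 m, τ = 126.4 × 1.71 = 216.1 N·m clockwise.
Battery pack: 15.2 × 9.8 = 149 N down at 0.475 m → arm 0.475 m, τ = 149 × 0.475 = 70.77 N·m clockwise.
Lamp: 4.9 × 9.8 = 48.02 N down at 2.94 m → arm 2.94 m, τ = 48.02 × 2.94 = 141.2 N·m clockwise.
Total clockwise load moment = 428.1 N·m.
The cable tension T acts at 3.42 m; only its component perpendicular to the rod, T sinθ, produces torque. sinθ = h/√(h²+d²) = 3/√(3²+3.42²) = 0.6594.
Setting net torque to zero: T × 3.42 × 0.6594 = 428.1 → T = 428.1 / 2.255 = 190 N.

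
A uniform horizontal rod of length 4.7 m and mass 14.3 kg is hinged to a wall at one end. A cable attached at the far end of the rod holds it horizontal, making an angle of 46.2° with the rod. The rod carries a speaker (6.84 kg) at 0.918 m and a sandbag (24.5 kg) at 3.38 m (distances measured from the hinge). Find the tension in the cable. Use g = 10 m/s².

About the hinge:
Beam weight: 14.3 × 10 = 143 N down at 2.35 m → arm 2.35 m, τ = 143 × 2.35 = 336.1 N·m clockwise.
Speaker: 6.84 × 10 = 68.4 N down at 0.918 m → arm 0.918 m, τ = 68.4 × 0.918 = 62.79 N·m clockwise.
Sandbag: 24.5 × 10 = 245 N down at 3.38 m → arm 3.38 m, τ = 245 × 3.38 = 828.1 N·m clockwise.
Total clockwise load moment = 1227 N·m.
The cable tension T acts at 4.7 m; only its component perpendicular to the rod, T sinθ, produces torque. sin 46.2° = 0.7218.
Setting net torque to zero: T × 4.7 × 0.7218 = 1227 → T = 1227 / 3.392 = 362 N.

T ≈ 362 N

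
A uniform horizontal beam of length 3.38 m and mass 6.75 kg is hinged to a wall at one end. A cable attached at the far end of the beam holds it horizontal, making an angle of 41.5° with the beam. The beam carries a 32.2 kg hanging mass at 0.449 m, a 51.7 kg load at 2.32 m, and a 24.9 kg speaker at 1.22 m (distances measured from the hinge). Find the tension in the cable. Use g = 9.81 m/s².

T ≈ 772 N

About the hinge:
Beam weight: 6.75 × 9.81 = 66.22 N down at 1.69 m → arm 1.69 m, τ = 66.22 × 1.69 = 111.9 N·m clockwise.
Hanging mass: 32.2 × 9.81 = 315.9 N down at 0.449 m → arm 0.449 m, τ = 315.9 × 0.449 = 141.8 N·m clockwise.
Load: 51.7 × 9.81 = 507.2 N down at 2.32 m → arm 2.32 m, τ = 507.2 × 2.32 = 1177 N·m clockwise.
Speaker: 24.9 × 9.81 = 244.3 N down at 1.22 m → arm 1.22 m, τ = 244.3 × 1.22 = 298 N·m clockwise.
Total clockwise load moment = 1729 N·m.
The cable tension T acts at 3.38 m; only its component perpendicular to the beam, T sinθ, produces torque. sin 41.5° = 0.6626.
For rotational equilibrium, T × 3.38 × 0.6626 = 1729, so T = 1729 / 2.24 = 772 N.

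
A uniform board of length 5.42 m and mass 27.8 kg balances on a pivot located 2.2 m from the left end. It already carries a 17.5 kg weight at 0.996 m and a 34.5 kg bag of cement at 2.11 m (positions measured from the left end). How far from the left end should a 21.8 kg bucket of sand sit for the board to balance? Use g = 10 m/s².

x ≈ 2.66 m from the left end

Sum moments about the pivot (at 2.2 m from the left end) (the support reaction has zero arm there).
Beam weight: 27.8 × 10 = 278 N down at 2.71 m → arm 0.51 m, τ = 278 × 0.51 = 141.8 N·m clockwise.
Weight: 17.5 × 10 = 175 N down at 0.996 m → arm 1.204 m, τ = 175 × 1.204 = 210.7 N·m counterclockwise.
Bag of cement: 34.5 × 10 = 345 N down at 2.11 m → arm 0.09 m, τ = 345 × 0.09 = 31.05 N·m counterclockwise.
Net moment of existing loads = 99.95 N·m counterclockwise.
The bucket of sand weighs 21.8 × 10 = 218 N and must supply an equal clockwise moment, so its lever arm about the pivot is 99.95 / 218 = 0.458 m.
That puts it at 2.2 + 0.458 = 2.66 m from the left end.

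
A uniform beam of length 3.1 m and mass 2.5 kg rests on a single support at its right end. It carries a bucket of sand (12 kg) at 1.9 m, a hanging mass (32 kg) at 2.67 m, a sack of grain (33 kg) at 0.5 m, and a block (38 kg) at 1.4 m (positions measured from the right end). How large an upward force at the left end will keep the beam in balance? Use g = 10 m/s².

F ≈ 586 N

Sum moments about the right end (the unknown pivot reaction has zero arm there).
Beam weight: 2.5 × 10 = 25 N down at 1.55 m → arm 1.55 m, τ = 25 × 1.55 = 38.75 N·m counterclockwise.
Bucket of sand: 12 × 10 = 120 N down at 1.9 m → arm 1.9 m, τ = 120 × 1.9 = 228 N·m counterclockwise.
Hanging mass: 32 × 10 = 320 N down at 2.67 m → arm 2.67 m, τ = 320 × 2.67 = 854.4 N·m counterclockwise.
Sack of grain: 33 × 10 = 330 N down at 0.5 m → arm 0.5 m, τ = 330 × 0.5 = 165 N·m counterclockwise.
Block: 38 × 10 = 380 N down at 1.4 m → arm 1.4 m, τ = 380 × 1.4 = 532 N·m counterclockwise.
Net moment of the loads = 1818 N·m counterclockwise.
The upward force F acts at the left end, arm 3.1 m, giving F × 3.1 clockwise.
For rotational equilibrium, F × 3.1 = 1818, so F = 1818 / 3.1 = 586 N.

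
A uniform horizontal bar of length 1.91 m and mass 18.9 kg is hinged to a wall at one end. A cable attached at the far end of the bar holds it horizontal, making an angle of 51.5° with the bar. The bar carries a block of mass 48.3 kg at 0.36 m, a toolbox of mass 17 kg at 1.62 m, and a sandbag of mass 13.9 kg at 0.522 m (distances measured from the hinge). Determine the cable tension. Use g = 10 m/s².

T ≈ 470 N

About the hinge:
Beam weight: 18.9 × 10 = 189 N down at 0.955 m → arm 0.955 m, τ = 189 × 0.955 = 180.5 N·m clockwise.
Block: 48.3 × 10 = 483 N down at 0.36 m → arm 0.36 m, τ = 483 × 0.36 = 173.9 N·m clockwise.
Toolbox: 17 × 10 = 170 N down at 1.62 m → arm 1.62 m, τ = 170 × 1.62 = 275.4 N·m clockwise.
Sandbag: 13.9 × 10 = 139 N down at 0.522 m → arm 0.522 m, τ = 139 × 0.522 = 72.56 N·m clockwise.
Total clockwise load moment = 702.4 N·m.
The cable tension T acts at 1.91 m; only its component perpendicular to the bar, T sinθ, produces torque. sin 51.5° = 0.7826.
Setting net torque to zero: T × 1.91 × 0.7826 = 702.4 → T = 702.4 / 1.495 = 470 N.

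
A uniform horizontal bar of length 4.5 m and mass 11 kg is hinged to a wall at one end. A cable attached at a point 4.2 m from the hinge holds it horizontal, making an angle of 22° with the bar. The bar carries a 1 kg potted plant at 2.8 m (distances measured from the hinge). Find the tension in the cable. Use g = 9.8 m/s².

Take moments about the hinge.
Beam weight: 11 × 9.8 = 107.8 N down at 2.25 m → arm 2.25 m, τ = 107.8 × 2.25 = 242.5 N·m clockwise.
Potted plant: 1 × 9.8 = 9.8 N down at 2.8 m → arm 2.8 m, τ = 9.8 × 2.8 = 27.44 N·m clockwise.
Total clockwise load moment = 269.9 N·m.
The cable tension T acts at 4.2 m; only its component perpendicular to the bar, T sinθ, produces torque. sin 22° = 0.3746.
Setting net torque to zero: T × 4.2 × 0.3746 = 269.9 → T = 269.9 / 1.573 = 172 N.

T ≈ 172 N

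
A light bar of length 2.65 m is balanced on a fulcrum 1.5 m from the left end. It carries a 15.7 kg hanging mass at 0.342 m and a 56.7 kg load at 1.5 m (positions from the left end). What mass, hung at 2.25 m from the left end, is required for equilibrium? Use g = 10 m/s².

Choose the fulcrum (at 1.5 m from the left end) as the axis so the support reaction has zero arm there.
Hanging mass: 15.7 × 10 = 157 N down at 0.342 m → arm 1.158 m, τ = 157 × 1.158 = 181.8 N·m counterclockwise.
Load: acts at the fulcrum, moment arm 0 → no torque.
Net moment of known loads = 181.8 N·m counterclockwise.
An unknown mass m at 2.25 m has arm 0.75 m; its moment is m·g·0.75 clockwise.
Στ = 0 ⇒ m × 10 × 0.75 = 181.8 ⇒ m = 181.8 / (10 × 0.75) = 24.2 kg.

m ≈ 24.2 kg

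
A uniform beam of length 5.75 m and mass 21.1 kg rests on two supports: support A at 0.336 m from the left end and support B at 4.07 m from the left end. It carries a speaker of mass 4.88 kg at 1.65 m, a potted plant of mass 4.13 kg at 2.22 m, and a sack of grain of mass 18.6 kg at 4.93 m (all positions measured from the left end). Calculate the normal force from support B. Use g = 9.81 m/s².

R_B ≈ 403 N

About support A:
Beam weight: 21.1 × 9.81 = 207 N down at 2.875 m → arm 2.539 m, τ = 207 × 2.539 = 525.6 N·m clockwise.
Speaker: 4.88 × 9.81 = 47.87 N down at 1.65 m → arm 1.314 m, τ = 47.87 × 1.314 = 62.9 N·m clockwise.
Potted plant: 4.13 × 9.81 = 40.52 N down at 2.22 m → arm 1.884 m, τ = 40.52 × 1.884 = 76.34 N·m clockwise.
Sack of grain: 18.6 × 9.81 = 182.5 N down at 4.93 m → arm 4.594 m, τ = 182.5 × 4.594 = 838.4 N·m clockwise.
Net load moment about support A = 1503 N·m clockwise.
Reaction R at support B is upward at 4.07 m, arm 3.734 m → moment R × 3.734 counterclockwise.
Balancing moments: R × 3.734 = 1503, giving R = 403 N.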